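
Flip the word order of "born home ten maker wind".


Original: "born home ten maker wind"
Words (1..n): born | home | ten | maker | wind
Reversed (n..1): wind | maker | ten | home | born
Result = "wind maker ten home born"


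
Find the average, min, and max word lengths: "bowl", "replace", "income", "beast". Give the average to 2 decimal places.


Lengths: "bowl"=4, "replace"=7, "income"=6, "beast"=5
Sum = 22, Count = 4
Average = 22/4 = 5.50
= avg=5.50, min=4, max=7


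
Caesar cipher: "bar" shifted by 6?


Word: "bar"
Shift: 6
Each letter → (letter + shift) mod 26:
  'b' (1) + 6 = 7 → 'h'
  'a' (0) + 6 = 6 → 'g'
  'r' (17) + 6 = 23 → 'x'
Result = "hgx"


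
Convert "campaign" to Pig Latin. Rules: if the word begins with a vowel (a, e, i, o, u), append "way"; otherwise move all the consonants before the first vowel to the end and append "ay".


Word: "campaign"
Starts with consonant(s) → move to end, add 'ay'
Consonant cluster: "c"
Pig Latin = "ampaigncay"


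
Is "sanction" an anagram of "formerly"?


Word 1: "formerly" → sorted: eflmorry
Word 2: "sanction" → sorted: acinnost
Same letters? eflmorry != acinnost
Anagram = No


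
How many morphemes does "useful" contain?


Word: "useful"
Morphemes: use / -ful
Each morpheme carries meaning
= 2 morphemes


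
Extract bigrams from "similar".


Word: "similar" (length 7)
Number of bigrams = 7 - 2 + 1 = 6
  Position 0: "si"
  Position 1: "im"
  Position 2: "mi"
  Position 3: "il"
  Position 4: "la"
  Position 5: "ar"
Bigrams = "si", "im", "mi", "il", "la", "ar"


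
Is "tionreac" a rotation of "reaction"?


Word: "reaction", Candidate: "tionreac"
Method: check if candidate is substring of word+word
"reactionreaction" contains "tionreac"? Yes
Is rotation = Yes


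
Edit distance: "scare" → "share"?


Word 1: "scare" (length 5)
Word 2: "share" (length 5)
One optimal edit sequence (insert/delete/substitute each cost 1):
  1. keep 's'
  2. substitute 'c' -> 'h'  (+1)
  3. keep 'a'
  4. keep 'r'
  5. keep 'e'
Total edit operations: 1
Edit distance = 1


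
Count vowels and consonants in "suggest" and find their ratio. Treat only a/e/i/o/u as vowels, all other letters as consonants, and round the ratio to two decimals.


Word: "suggest"
Vowels (a,e,i,o,u): 2
Consonants: 5
Ratio = 2/5
= 0.40


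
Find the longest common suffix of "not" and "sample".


Word 1: "not"
Word 2: "sample"
Comparing from end:
  Pos -1: 't' != 'e' (stop)
LCS = "" (length 0)


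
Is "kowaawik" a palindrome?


Word: "kowaawik"
Reversed: "kiwaawok"
Forward == Backward? kowaawik != kiwaawok
Palindrome = No


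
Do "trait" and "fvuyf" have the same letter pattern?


Pattern of "trait": [0, 1, 2, 3, 0]
Pattern of "fvuyf": [0, 1, 2, 3, 0]
Patterns match
Same pattern = Yes


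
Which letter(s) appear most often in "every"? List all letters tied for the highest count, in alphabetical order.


Word: "every"
Letter counts:
  'e': 2
  'r': 1
  'v': 1
  'y': 1
Maximum count = 2
Most frequent = 'e' (2 times each)


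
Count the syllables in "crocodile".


Word: "crocodile"
Syllable breakdown: croc / o / dile
Counting: 3 parts
= 3 syllables


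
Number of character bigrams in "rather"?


Word: "rather" (length 6)
Number of 2-grams = length - 2 + 1 = 6 - 2 + 1
= 5


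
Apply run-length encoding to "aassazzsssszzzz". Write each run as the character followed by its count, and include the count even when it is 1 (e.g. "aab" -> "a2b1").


String: "aassazzsssszzzz"
Scanning for consecutive runs:
  'a' x 2
  's' x 2
  'a' x 1
  'z' x 2
  's' x 4
  'z' x 4
RLE = "a2s2a1z2s4z4"


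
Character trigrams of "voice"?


Word: "voice" (length 5)
Number of trigrams = 5 - 3 + 1 = 3
  Position 0: "voi"
  Position 1: "oic"
  Position 2: "ice"
Trigrams = "voi", "oic", "ice"


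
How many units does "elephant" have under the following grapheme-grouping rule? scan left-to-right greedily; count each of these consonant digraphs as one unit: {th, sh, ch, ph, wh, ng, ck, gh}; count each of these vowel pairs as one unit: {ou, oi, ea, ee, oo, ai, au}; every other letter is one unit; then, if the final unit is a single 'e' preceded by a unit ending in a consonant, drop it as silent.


Word: "elephant" (8 letters)
Left-to-right scan:
  [1] 'e' (letter)
  [2] 'l' (letter)
  [3] 'e' (letter)
  [4] 'ph' (digraph)
  [5] 'a' (letter)
  [6] 'n' (letter)
  [7] 't' (letter)
Units from scan: 7
Sound units = 7 units


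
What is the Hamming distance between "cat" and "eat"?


Comparing character by character (same length = 3):
  Pos 0: 'c' vs 'e' !=
  Pos 1: 'a' vs 'a' =
  Pos 2: 't' vs 't' =
Hamming distance = 1


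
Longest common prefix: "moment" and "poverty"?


Word 1: "moment"
Word 2: "poverty"
Comparing from start:
  Pos 0: 'm' != 'p' (stop)
LCP = "" (length 0)


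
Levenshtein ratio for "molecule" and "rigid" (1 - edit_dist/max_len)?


Word 1: "molecule" (length 8)
Word 2: "rigid" (length 5)
One optimal edit sequence:
  1. delete 'm'  (+1)
  2. delete 'o'  (+1)
  3. delete 'l'  (+1)
  4. substitute 'e' -> 'r'  (+1)
  5. substitute 'c' -> 'i'  (+1)
  6. substitute 'u' -> 'g'  (+1)
  7. substitute 'l' -> 'i'  (+1)
  8. substitute 'e' -> 'd'  (+1)
Edit distance = 8
Max length = max(8, 5) = 8
Similarity = 1 - 8/8
= 0.0000


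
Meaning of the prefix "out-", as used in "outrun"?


Prefix: out-
Example: outrun = out- + run
Meaning = surpass


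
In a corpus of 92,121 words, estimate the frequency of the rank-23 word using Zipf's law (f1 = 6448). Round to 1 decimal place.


Zipf's law: f(r) = f(1) / r
f(1) = 6448
f(23) = 6448 / 23
= 280.3 occurrences


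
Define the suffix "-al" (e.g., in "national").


Suffix: -al
Example: national = nation + -al
Meaning = relating to


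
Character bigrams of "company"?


Word: "company" (length 7)
Number of bigrams = 7 - 2 + 1 = 6
  Position 0: "co"
  Position 1: "om"
  Position 2: "mp"
  Position 3: "pa"
  Position 4: "an"
  Position 5: "ny"
Bigrams = "co", "om", "mp", "pa", "an", "ny"


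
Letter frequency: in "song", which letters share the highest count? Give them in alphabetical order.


Word: "song"
Letter counts:
  'g': 1
  'n': 1
  'o': 1
  's': 1
Maximum count = 1
Most frequent = 'g', 'n', 'o', 's' (1 time each)


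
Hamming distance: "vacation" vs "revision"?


Comparing character by character (same length = 8):
  Pos 0: 'v' vs 'r' !=
  Pos 1: 'a' vs 'e' !=
  Pos 2: 'c' vs 'v' !=
  Pos 3: 'a' vs 'i' !=
  Pos 4: 't' vs 's' !=
  Pos 5: 'i' vs 'i' =
  Pos 6: 'o' vs 'o' =
  Pos 7: 'n' vs 'n' =
Hamming distance = 5


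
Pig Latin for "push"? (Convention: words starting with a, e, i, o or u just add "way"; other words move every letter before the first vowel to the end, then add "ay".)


Word: "push"
Starts with consonant(s) → move to end, add 'ay'
Consonant cluster: "p"
Pig Latin = "ushpay"


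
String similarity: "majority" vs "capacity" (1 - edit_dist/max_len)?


Word 1: "majority" (length 8)
Word 2: "capacity" (length 8)
One optimal edit sequence:
  1. substitute 'm' -> 'c'  (+1)
  2. keep 'a'
  3. substitute 'j' -> 'p'  (+1)
  4. substitute 'o' -> 'a'  (+1)
  5. substitute 'r' -> 'c'  (+1)
  6. keep 'i'
  7. keep 't'
  8. keep 'y'
Edit distance = 4
Max length = max(8, 8) = 8
Similarity = 1 - 4/8
= 0.5000


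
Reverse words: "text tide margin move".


Original: "text tide margin move"
Words (1..n): text | tide | margin | move
Reversed (n..1): move | margin | tide | text
Result = "move margin tide text"


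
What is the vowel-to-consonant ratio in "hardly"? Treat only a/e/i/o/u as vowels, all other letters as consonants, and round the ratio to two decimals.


Word: "hardly"
Vowels (a,e,i,o,u): 1
Consonants: 5
Ratio = 1/5
= 0.20


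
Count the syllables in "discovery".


Word: "discovery"
Syllable breakdown: dis-cov-er-y
Counting: 4 parts
= 4 syllables


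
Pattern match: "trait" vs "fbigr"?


Pattern of "trait": [0, 1, 2, 3, 0]
Pattern of "fbigr": [0, 1, 2, 3, 4]
Patterns do not match
Same pattern = No


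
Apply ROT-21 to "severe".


Word: "severe"
Shift: 21
Each letter → (letter + shift) mod 26:
  's' (18) + 21 = 13 → 'n'
  'e' (4) + 21 = 25 → 'z'
  'v' (21) + 21 = 16 → 'q'
  'e' (4) + 21 = 25 → 'z'
  'r' (17) + 21 = 12 → 'm'
  'e' (4) + 21 = 25 → 'z'
Result = "nzqzmz"


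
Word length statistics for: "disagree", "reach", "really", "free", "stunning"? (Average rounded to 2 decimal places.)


Lengths: "disagree"=8, "reach"=5, "really"=6, "free"=4, "stunning"=8
Sum = 31, Count = 5
Average = 31/5 = 6.20
= avg=6.20, min=4, max=8


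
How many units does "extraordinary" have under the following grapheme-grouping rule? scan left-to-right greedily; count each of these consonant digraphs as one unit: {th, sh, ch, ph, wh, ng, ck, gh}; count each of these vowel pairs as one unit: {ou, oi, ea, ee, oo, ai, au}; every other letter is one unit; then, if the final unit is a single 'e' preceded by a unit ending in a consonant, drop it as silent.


Word: "extraordinary" (13 letters)
Left-to-right scan:
  (1) 'e' (letter)
  (2) 'x' (letter)
  (3) 't' (letter)
  (4) 'r' (letter)
  (5) 'a' (letter)
  (6) 'o' (letter)
  (7) 'r' (letter)
  (8) 'd' (letter)
  (9) 'i' (letter)
  (10) 'n' (letter)
  (11) 'a' (letter)
  (12) 'r' (letter)
  (13) 'y' (letter)
Units from scan: 13
Sound units = 13 units


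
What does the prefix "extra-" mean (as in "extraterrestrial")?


Prefix: extra-
As in: extraterrestrial -> extra- + terrestrial
Meaning = beyond


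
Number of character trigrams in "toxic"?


Word: "toxic" (length 5)
Number of 3-grams = length - 3 + 1 = 5 - 3 + 1
= 3


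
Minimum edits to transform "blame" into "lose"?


Word 1: "blame" (length 5)
Word 2: "lose" (length 4)
One optimal edit sequence (insert/delete/substitute each cost 1):
  1. delete 'b'  (+1)
  2. keep 'l'
  3. substitute 'a' -> 'o'  (+1)
  4. substitute 'm' -> 's'  (+1)
  5. keep 'e'
Total edit operations: 3
Edit distance = 3


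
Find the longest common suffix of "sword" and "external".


Word 1: "sword"
Word 2: "external"
Comparing from end:
  Pos -1: 'd' != 'l' (stop)
LCS = "" (length 0)


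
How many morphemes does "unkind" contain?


Word: "unkind"
Morphemes: un- + kind
Each morpheme carries meaning
= 2 morphemes


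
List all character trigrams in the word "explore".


Word: "explore" (length 7)
Number of trigrams = 7 - 3 + 1 = 5
  Position 0: "exp"
  Position 1: "xpl"
  Position 2: "plo"
  Position 3: "lor"
  Position 4: "ore"
Trigrams = "exp", "xpl", "plo", "lor", "ore"


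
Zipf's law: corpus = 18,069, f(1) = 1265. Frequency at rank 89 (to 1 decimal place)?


Zipf's law: f(r) = f(1) / r
f(1) = 1265
f(89) = 1265 / 89
= 14.2 occurrences


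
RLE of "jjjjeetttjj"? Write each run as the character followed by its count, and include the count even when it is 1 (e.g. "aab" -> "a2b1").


String: "jjjjeetttjj"
Scanning for consecutive runs:
  'j' x 4
  'e' x 2
  't' x 3
  'j' x 2
RLE = "j4e2t3j2"


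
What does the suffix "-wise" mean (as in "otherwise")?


Suffix: -wise
As in: otherwise -> other + -wise
Meaning = in the manner of


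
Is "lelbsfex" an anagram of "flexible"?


Word 1: "flexible" → sorted: beefillx
Word 2: "lelbsfex" → sorted: beefllsx
Same letters? beefillx != beefllsx
Anagram = No


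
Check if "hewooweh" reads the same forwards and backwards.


Word: "hewooweh"
Reversed: "hewooweh"
Forward == Backward? hewooweh == hewooweh
Palindrome = Yes


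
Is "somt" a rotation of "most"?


Word: "most", Candidate: "somt"
Method: check if candidate is substring of word+word
"mostmost" contains "somt"? No
Is rotation = No


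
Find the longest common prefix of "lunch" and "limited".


Word 1: "lunch"
Word 2: "limited"
Comparing from start:
  Pos 0: 'l' == 'l'
  Pos 1: 'u' != 'i' (stop)
LCP = "l" (length 1)


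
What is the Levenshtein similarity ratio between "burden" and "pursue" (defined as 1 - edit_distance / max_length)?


Word 1: "burden" (length 6)
Word 2: "pursue" (length 6)
One optimal edit sequence:
  1. substitute 'b' -> 'p'  (+1)
  2. keep 'u'
  3. keep 'r'
  4. substitute 'd' -> 's'  (+1)
  5. substitute 'e' -> 'u'  (+1)
  6. substitute 'n' -> 'e'  (+1)
Edit distance = 4
Max length = max(6, 6) = 6
Similarity = 1 - 4/6
= 0.3333


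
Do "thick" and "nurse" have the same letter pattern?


Pattern of "thick": [0, 1, 2, 3, 4]
Pattern of "nurse": [0, 1, 2, 3, 4]
Patterns match
Same pattern = Yes


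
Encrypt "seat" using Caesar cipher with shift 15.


Word: "seat"
Shift: 15
Each letter → (letter + shift) mod 26:
  's' (18) + 15 = 7 → 'h'
  'e' (4) + 15 = 19 → 't'
  'a' (0) + 15 = 15 → 'p'
  't' (19) + 15 = 8 → 'i'
Result = "htpi"


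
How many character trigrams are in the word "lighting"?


Word: "lighting" (length 8)
Number of 3-grams = length - 3 + 1 = 8 - 3 + 1
= 6


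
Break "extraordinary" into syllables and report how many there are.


Word: "extraordinary"
Syllable breakdown: ex / traor / di / nar / y
Counting: 5 parts
= 5 syllables


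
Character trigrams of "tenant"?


Word: "tenant" (length 6)
Number of trigrams = 6 - 3 + 1 = 4
  Position 0: "ten"
  Position 1: "ena"
  Position 2: "nan"
  Position 3: "ant"
Trigrams = "ten", "ena", "nan", "ant"


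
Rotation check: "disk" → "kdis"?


Word: "disk", Candidate: "kdis"
Method: check if candidate is substring of word+word
"diskdisk" contains "kdis"? Yes
Is rotation = Yes


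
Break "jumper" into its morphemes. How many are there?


Word: "jumper"
Morphemes: jump + -er
Each morpheme carries meaning
= 2 morphemes


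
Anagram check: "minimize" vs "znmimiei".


Word 1: "minimize" → sorted: eiiimmnz
Word 2: "znmimiei" → sorted: eiiimmnz
Same letters? eiiimmnz == eiiimmnz
Anagram = Yes


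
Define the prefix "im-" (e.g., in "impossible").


Prefix: im-
Example: impossible (im- + possible)
Meaning = not / into


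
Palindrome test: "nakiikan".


Word: "nakiikan"
Reversed: "nakiikan"
Forward == Backward? nakiikan == nakiikan
Palindrome = Yes


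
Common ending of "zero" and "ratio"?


Word 1: "zero"
Word 2: "ratio"
Comparing from end:
  Pos -1: 'o' == 'o'
  Pos -2: 'r' != 'i' (stop)
LCS = "o" (length 1)


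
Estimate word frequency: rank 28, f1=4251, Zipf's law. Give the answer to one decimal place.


Zipf's law: f(r) = f(1) / r
f(1) = 4251
f(28) = 4251 / 28
= 151.8 occurrences


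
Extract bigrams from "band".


Word: "band" (length 4)
Number of bigrams = 4 - 2 + 1 = 3
  Position 0: "ba"
  Position 1: "an"
  Position 2: "nd"
Bigrams = "ba", "an", "nd"


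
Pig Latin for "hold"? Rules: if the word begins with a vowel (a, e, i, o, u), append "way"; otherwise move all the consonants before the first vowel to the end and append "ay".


Word: "hold"
Starts with consonant(s) → move to end, add 'ay'
Consonant cluster: "h"
Pig Latin = "oldhay"


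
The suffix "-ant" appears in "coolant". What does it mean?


Suffix: -ant
Example: coolant (cool + -ant)
Meaning = one who / that which


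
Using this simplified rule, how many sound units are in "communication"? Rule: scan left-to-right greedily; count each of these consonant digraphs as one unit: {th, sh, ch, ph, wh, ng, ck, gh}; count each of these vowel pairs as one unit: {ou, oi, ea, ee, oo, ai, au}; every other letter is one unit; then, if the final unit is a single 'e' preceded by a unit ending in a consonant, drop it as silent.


Word: "communication" (13 letters)
Left-to-right scan:
  (1) 'c' (letter)
  (2) 'o' (letter)
  (3) 'm' (letter)
  (4) 'm' (letter)
  (5) 'u' (letter)
  (6) 'n' (letter)
  (7) 'i' (letter)
  (8) 'c' (letter)
  (9) 'a' (letter)
  (10) 't' (letter)
  (11) 'i' (letter)
  (12) 'o' (letter)
  (13) 'n' (letter)
Units from scan: 13
Sound units = 13 units


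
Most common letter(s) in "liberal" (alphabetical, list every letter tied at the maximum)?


Word: "liberal"
Letter counts:
  'a': 1
  'b': 1
  'e': 1
  'i': 1
  'l': 2
  'r': 1
Maximum count = 2
Most frequent = 'l' (2 times each)


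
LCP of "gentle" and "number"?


Word 1: "gentle"
Word 2: "number"
Comparing from start:
  Pos 0: 'g' != 'n' (stop)
LCP = "" (length 0)


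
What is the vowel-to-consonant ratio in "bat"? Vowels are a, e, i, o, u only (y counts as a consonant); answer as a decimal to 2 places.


Word: "bat"
Vowels (a,e,i,o,u): 1
Consonants: 2
Ratio = 1/2
= 0.50


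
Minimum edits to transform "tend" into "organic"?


Word 1: "tend" (length 4)
Word 2: "organic" (length 7)
One optimal edit sequence (insert/delete/substitute each cost 1):
  1. insert 'o'  (+1)
  2. insert 'r'  (+1)
  3. substitute 't' -> 'g'  (+1)
  4. substitute 'e' -> 'a'  (+1)
  5. keep 'n'
  6. insert 'i'  (+1)
  7. substitute 'd' -> 'c'  (+1)
Total edit operations: 6
Edit distance = 6


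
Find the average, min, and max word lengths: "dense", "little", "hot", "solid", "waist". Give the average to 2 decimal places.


Lengths: "dense"=5, "little"=6, "hot"=3, "solid"=5, "waist"=5
Sum = 24, Count = 5
Average = 24/5 = 4.80
= avg=4.80, min=3, max=6


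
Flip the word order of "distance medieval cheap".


Original: "distance medieval cheap"
Words (1..n): distance | medieval | cheap
Reversed (n..1): cheap | medieval | distance
Result = "cheap medieval distance"


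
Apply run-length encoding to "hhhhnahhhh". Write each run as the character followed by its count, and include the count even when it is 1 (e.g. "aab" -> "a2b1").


String: "hhhhnahhhh"
Scanning for consecutive runs:
  'h' x 4
  'n' x 1
  'a' x 1
  'h' x 4
RLE = "h4n1a1h4"


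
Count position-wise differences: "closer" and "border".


Comparing character by character (same length = 6):
  Pos 0: 'c' vs 'b' !=
  Pos 1: 'l' vs 'o' !=
  Pos 2: 'o' vs 'r' !=
  Pos 3: 's' vs 'd' !=
  Pos 4: 'e' vs 'e' =
  Pos 5: 'r' vs 'r' =
Hamming distance = 4


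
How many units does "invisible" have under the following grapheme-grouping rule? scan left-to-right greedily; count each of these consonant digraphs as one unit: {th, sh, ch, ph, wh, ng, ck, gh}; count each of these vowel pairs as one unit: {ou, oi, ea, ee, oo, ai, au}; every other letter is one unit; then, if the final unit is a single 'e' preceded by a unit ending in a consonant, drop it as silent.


Word: "invisible" (9 letters)
Left-to-right scan:
  (1) 'i' (letter)
  (2) 'n' (letter)
  (3) 'v' (letter)
  (4) 'i' (letter)
  (5) 's' (letter)
  (6) 'i' (letter)
  (7) 'b' (letter)
  (8) 'l' (letter)
  (9) 'e' (letter)
Units from scan: 9
Final unit is 'e' after a consonant -> drop as silent (-1)
Sound units = 8 units


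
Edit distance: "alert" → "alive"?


Word 1: "alert" (length 5)
Word 2: "alive" (length 5)
One optimal edit sequence (insert/delete/substitute each cost 1):
  1. keep 'a'
  2. keep 'l'
  3. substitute 'e' -> 'i'  (+1)
  4. substitute 'r' -> 'v'  (+1)
  5. substitute 't' -> 'e'  (+1)
Total edit operations: 3
Edit distance = 3


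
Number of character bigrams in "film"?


Word: "film" (length 4)
Number of 2-grams = length - 2 + 1 = 4 - 2 + 1
= 3


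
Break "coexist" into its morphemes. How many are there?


Word: "coexist"
Morphemes: co- + exist
Each morpheme carries meaning
= 2 morphemes


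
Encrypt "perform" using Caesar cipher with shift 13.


Word: "perform"
Shift: 13
Each letter → (letter + shift) mod 26:
  'p' (15) + 13 = 2 → 'c'
  'e' (4) + 13 = 17 → 'r'
  'r' (17) + 13 = 4 → 'e'
  'f' (5) + 13 = 18 → 's'
  'o' (14) + 13 = 1 → 'b'
  'r' (17) + 13 = 4 → 'e'
  'm' (12) + 13 = 25 → 'z'
Result = "cresbez"


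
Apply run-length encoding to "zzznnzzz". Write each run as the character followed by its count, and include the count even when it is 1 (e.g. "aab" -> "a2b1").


String: "zzznnzzz"
Scanning for consecutive runs:
  'z' x 3
  'n' x 2
  'z' x 3
RLE = "z3n2z3"


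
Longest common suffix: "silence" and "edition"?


Word 1: "silence"
Word 2: "edition"
Comparing from end:
  Pos -1: 'e' != 'n' (stop)
LCS = "" (length 0)


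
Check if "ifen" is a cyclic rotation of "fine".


Word: "fine", Candidate: "ifen"
Method: check if candidate is substring of word+word
"finefine" contains "ifen"? No
Is rotation = No


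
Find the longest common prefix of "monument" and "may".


Word 1: "monument"
Word 2: "may"
Comparing from start:
  Pos 0: 'm' == 'm'
  Pos 1: 'o' != 'a' (stop)
LCP = "m" (length 1)


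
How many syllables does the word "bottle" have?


Word: "bottle"
Syllable breakdown: bot | tle
Counting: 2 parts
= 2 syllables


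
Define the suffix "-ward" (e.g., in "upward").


Suffix: -ward
Example: upward (up + -ward)
Meaning = in the direction of


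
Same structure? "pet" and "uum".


Pattern of "pet": [0, 1, 2]
Pattern of "uum": [0, 0, 1]
Patterns do not match
Same pattern = No


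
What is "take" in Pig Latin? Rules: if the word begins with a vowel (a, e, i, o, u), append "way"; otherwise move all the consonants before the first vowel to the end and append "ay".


Word: "take"
Starts with consonant(s) → move to end, add 'ay'
Consonant cluster: "t"
Pig Latin = "aketay"


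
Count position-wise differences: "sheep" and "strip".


Comparing character by character (same length = 5):
  Pos 0: 's' vs 's' =
  Pos 1: 'h' vs 't' !=
  Pos 2: 'e' vs 'r' !=
  Pos 3: 'e' vs 'i' !=
  Pos 4: 'p' vs 'p' =
Hamming distance = 3


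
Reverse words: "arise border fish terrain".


Original: "arise border fish terrain"
Words (1..n): arise | border | fish | terrain
Reversed (n..1): terrain | fish | border | arise
Result = "terrain fish border arise"


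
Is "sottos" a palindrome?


Word: "sottos"
Reversed: "sottos"
Forward == Backward? sottos == sottos
Palindrome = Yes


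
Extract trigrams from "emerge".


Word: "emerge" (length 6)
Number of trigrams = 6 - 3 + 1 = 4
  Position 0: "eme"
  Position 1: "mer"
  Position 2: "erg"
  Position 3: "rge"
Trigrams = "eme", "mer", "erg", "rge"


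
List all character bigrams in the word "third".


Word: "third" (length 5)
Number of bigrams = 5 - 2 + 1 = 4
  Position 0: "th"
  Position 1: "hi"
  Position 2: "ir"
  Position 3: "rd"
Bigrams = "th", "hi", "ir", "rd"


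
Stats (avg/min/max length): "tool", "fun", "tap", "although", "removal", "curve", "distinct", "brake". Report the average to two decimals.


Lengths: "tool"=4, "fun"=3, "tap"=3, "although"=8, "removal"=7, "curve"=5, "distinct"=8, "brake"=5
Sum = 43, Count = 8
Average = 43/8 = 5.38
= avg=5.38, min=3, max=8


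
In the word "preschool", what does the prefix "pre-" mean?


Prefix: pre-
Example: preschool (pre- + school)
Meaning = before


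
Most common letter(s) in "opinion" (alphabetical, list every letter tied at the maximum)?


Word: "opinion"
Letter counts:
  'i': 2
  'n': 2
  'o': 2
  'p': 1
Maximum count = 2
Most frequent = 'i', 'n', 'o' (2 times each)


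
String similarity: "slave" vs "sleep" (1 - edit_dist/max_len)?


Word 1: "slave" (length 5)
Word 2: "sleep" (length 5)
One optimal edit sequence:
  1. keep 's'
  2. keep 'l'
  3. substitute 'a' -> 'e'  (+1)
  4. substitute 'v' -> 'e'  (+1)
  5. substitute 'e' -> 'p'  (+1)
Edit distance = 3
Max length = max(5, 5) = 5
Similarity = 1 - 3/5
= 0.4000


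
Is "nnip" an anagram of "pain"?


Word 1: "pain" → sorted: ainp
Word 2: "nnip" → sorted: innp
Same letters? ainp != innp
Anagram = No


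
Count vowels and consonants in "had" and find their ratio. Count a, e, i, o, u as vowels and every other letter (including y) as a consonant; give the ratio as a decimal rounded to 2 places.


Word: "had"
Vowels (a,e,i,o,u): 1
Consonants: 2
Ratio = 1/2
= 0.50


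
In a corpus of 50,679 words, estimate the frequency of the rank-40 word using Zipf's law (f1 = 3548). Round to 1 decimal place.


Zipf's law: f(r) = f(1) / r
f(1) = 3548
f(40) = 3548 / 40
= 88.7 occurrences


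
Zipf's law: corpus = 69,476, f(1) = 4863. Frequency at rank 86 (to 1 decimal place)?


Zipf's law: f(r) = f(1) / r
f(1) = 4863
f(86) = 4863 / 86
= 56.5 occurrences


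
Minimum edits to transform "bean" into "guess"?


Word 1: "bean" (length 4)
Word 2: "guess" (length 5)
One optimal edit sequence (insert/delete/substitute each cost 1):
  1. insert 'g'  (+1)
  2. substitute 'b' -> 'u'  (+1)
  3. keep 'e'
  4. substitute 'a' -> 's'  (+1)
  5. substitute 'n' -> 's'  (+1)
Total edit operations: 4
Edit distance = 4


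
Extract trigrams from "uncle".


Word: "uncle" (length 5)
Number of trigrams = 5 - 3 + 1 = 3
  Position 0: "unc"
  Position 1: "ncl"
  Position 2: "cle"
Trigrams = "unc", "ncl", "cle"


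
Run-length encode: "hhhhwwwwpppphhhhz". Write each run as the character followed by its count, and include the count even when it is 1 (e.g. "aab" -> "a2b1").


String: "hhhhwwwwpppphhhhz"
Scanning for consecutive runs:
  'h' x 4
  'w' x 4
  'p' x 4
  'h' x 4
  'z' x 1
RLE = "h4w4p4h4z1"


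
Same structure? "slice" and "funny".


Pattern of "slice": [0, 1, 2, 3, 4]
Pattern of "funny": [0, 1, 2, 2, 3]
Patterns do not match
Same pattern = No


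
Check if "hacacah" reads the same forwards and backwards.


Word: "hacacah"
Reversed: "hacacah"
Forward == Backward? hacacah == hacacah
Palindrome = Yes


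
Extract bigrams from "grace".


Word: "grace" (length 5)
Number of bigrams = 5 - 2 + 1 = 4
  Position 0: "gr"
  Position 1: "ra"
  Position 2: "ac"
  Position 3: "ce"
Bigrams = "gr", "ra", "ac", "ce"


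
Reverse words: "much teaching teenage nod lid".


Original: "much teaching teenage nod lid"
Words (1..n): much | teaching | teenage | nod | lid
Reversed (n..1): lid | nod | teenage | teaching | much
Result = "lid nod teenage teaching much"


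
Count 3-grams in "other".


Word: "other" (length 5)
Number of 3-grams = length - 3 + 1 = 5 - 3 + 1
= 3


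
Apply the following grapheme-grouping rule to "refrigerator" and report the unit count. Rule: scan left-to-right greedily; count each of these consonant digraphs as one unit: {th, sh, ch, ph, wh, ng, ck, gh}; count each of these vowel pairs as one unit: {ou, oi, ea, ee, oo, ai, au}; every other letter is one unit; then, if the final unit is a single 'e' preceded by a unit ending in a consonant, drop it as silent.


Word: "refrigerator" (12 letters)
Left-to-right scan:
  (1) 'r' (letter)
  (2) 'e' (letter)
  (3) 'f' (letter)
  (4) 'r' (letter)
  (5) 'i' (letter)
  (6) 'g' (letter)
  (7) 'e' (letter)
  (8) 'r' (letter)
  (9) 'a' (letter)
  (10) 't' (letter)
  (11) 'o' (letter)
  (12) 'r' (letter)
Units from scan: 12
Sound units = 12 units


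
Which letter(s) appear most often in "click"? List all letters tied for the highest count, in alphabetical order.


Word: "click"
Letter counts:
  'c': 2
  'i': 1
  'k': 1
  'l': 1
Maximum count = 2
Most frequent = 'c' (2 times each)


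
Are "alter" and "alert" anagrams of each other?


Word 1: "alter" → sorted: aelrt
Word 2: "alert" → sorted: aelrt
Same letters? aelrt == aelrt
Anagram = Yes


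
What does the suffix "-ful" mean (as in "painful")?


Suffix: -ful
As in: painful -> pain + -ful
Meaning = full of


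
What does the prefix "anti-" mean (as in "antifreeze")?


Prefix: anti-
Example: antifreeze (anti- + freeze)
Meaning = against


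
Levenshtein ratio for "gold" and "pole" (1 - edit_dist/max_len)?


Word 1: "gold" (length 4)
Word 2: "pole" (length 4)
One optimal edit sequence:
  1. substitute 'g' -> 'p'  (+1)
  2. keep 'o'
  3. keep 'l'
  4. substitute 'd' -> 'e'  (+1)
Edit distance = 2
Max length = max(4, 4) = 4
Similarity = 1 - 2/4
= 0.5000


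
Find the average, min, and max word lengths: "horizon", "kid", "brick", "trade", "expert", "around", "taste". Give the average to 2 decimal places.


Lengths: "horizon"=7, "kid"=3, "brick"=5, "trade"=5, "expert"=6, "around"=6, "taste"=5
Sum = 37, Count = 7
Average = 37/7 = 5.29
= avg=5.29, min=3, max=7


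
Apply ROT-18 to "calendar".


Word: "calendar"
Shift: 18
Each letter → (letter + shift) mod 26:
  'c' (2) + 18 = 20 → 'u'
  'a' (0) + 18 = 18 → 's'
  'l' (11) + 18 = 3 → 'd'
  'e' (4) + 18 = 22 → 'w'
  'n' (13) + 18 = 5 → 'f'
  'd' (3) + 18 = 21 → 'v'
  'a' (0) + 18 = 18 → 's'
  'r' (17) + 18 = 9 → 'j'
Result = "usdwfvsj"


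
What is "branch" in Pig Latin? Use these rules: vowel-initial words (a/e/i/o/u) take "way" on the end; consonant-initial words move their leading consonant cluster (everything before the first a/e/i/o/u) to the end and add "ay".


Word: "branch"
Starts with consonant(s) → move to end, add 'ay'
Consonant cluster: "br"
Pig Latin = "anchbray"


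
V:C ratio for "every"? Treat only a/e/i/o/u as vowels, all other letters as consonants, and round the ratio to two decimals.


Word: "every"
Vowels (a,e,i,o,u): 2
Consonants: 3
Ratio = 2/3
= 0.67


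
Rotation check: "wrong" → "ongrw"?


Word: "wrong", Candidate: "ongrw"
Method: check if candidate is substring of word+word
"wrongwrong" contains "ongrw"? No
Is rotation = No


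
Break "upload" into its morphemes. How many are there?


Word: "upload"
Morphemes: up- | load
Each morpheme carries meaning
= 2 morphemes


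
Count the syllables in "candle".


Word: "candle"
Syllable breakdown: can | dle
Counting: 2 parts
= 2 syllables


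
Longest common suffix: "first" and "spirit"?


Word 1: "first"
Word 2: "spirit"
Comparing from end:
  Pos -1: 't' == 't'
  Pos -2: 's' != 'i' (stop)
LCS = "t" (length 1)


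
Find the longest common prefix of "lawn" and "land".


Word 1: "lawn"
Word 2: "land"
Comparing from start:
  Pos 0: 'l' == 'l'
  Pos 1: 'a' == 'a'
  Pos 2: 'w' != 'n' (stop)
LCP = "la" (length 2)


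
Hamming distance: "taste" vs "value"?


Comparing character by character (same length = 5):
  Pos 0: 't' vs 'v' !=
  Pos 1: 'a' vs 'a' =
  Pos 2: 's' vs 'l' !=
  Pos 3: 't' vs 'u' !=
  Pos 4: 'e' vs 'e' =
Hamming distance = 3


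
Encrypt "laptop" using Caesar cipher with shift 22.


Word: "laptop"
Shift: 22
Each letter → (letter + shift) mod 26:
  'l' (11) + 22 = 7 → 'h'
  'a' (0) + 22 = 22 → 'w'
  'p' (15) + 22 = 11 → 'l'
  't' (19) + 22 = 15 → 'p'
  'o' (14) + 22 = 10 → 'k'
  'p' (15) + 22 = 11 → 'l'
Result = "hwlpkl"


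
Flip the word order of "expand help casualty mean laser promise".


Original: "expand help casualty mean laser promise"
Words (1..n): expand | help | casualty | mean | laser | promise
Reversed (n..1): promise | laser | mean | casualty | help | expand
Result = "promise laser mean casualty help expand"


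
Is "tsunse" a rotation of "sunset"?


Word: "sunset", Candidate: "tsunse"
Method: check if candidate is substring of word+word
"sunsetsunset" contains "tsunse"? Yes
Is rotation = Yes


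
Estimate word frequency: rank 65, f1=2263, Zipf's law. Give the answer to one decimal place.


Zipf's law: f(r) = f(1) / r
f(1) = 2263
f(65) = 2263 / 65
= 34.8 occurrences


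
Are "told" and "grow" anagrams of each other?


Word 1: "told" → sorted: dlot
Word 2: "grow" → sorted: gorw
Same letters? dlot != gorw
Anagram = No


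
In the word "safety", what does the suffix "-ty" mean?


Suffix: -ty
As in: safety -> safe + -ty
Meaning = quality of


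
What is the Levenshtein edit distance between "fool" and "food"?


Word 1: "fool" (length 4)
Word 2: "food" (length 4)
One optimal edit sequence (insert/delete/substitute each cost 1):
  1. keep 'f'
  2. keep 'o'
  3. keep 'o'
  4. substitute 'l' -> 'd'  (+1)
Total edit operations: 1
Edit distance = 1


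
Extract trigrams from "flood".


Word: "flood" (length 5)
Number of trigrams = 5 - 3 + 1 = 3
  Position 0: "flo"
  Position 1: "loo"
  Position 2: "ood"
Trigrams = "flo", "loo", "ood"


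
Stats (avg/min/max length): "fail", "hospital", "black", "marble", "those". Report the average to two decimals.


Lengths: "fail"=4, "hospital"=8, "black"=5, "marble"=6, "those"=5
Sum = 28, Count = 5
Average = 28/5 = 5.60
= avg=5.60, min=4, max=8


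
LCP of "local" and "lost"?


Word 1: "local"
Word 2: "lost"
Comparing from start:
  Pos 0: 'l' == 'l'
  Pos 1: 'o' == 'o'
  Pos 2: 'c' != 's' (stop)
LCP = "lo" (length 2)


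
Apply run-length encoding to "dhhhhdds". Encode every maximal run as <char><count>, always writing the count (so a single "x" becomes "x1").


String: "dhhhhdds"
Scanning for consecutive runs:
  'd' x 1
  'h' x 4
  'd' x 2
  's' x 1
RLE = "d1h4d2s1"


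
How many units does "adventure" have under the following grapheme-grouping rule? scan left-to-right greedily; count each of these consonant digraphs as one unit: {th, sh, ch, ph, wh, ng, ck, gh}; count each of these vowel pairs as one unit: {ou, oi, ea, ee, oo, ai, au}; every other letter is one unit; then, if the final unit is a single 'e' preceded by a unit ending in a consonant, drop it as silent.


Word: "adventure" (9 letters)
Left-to-right scan:
  1. 'a' (letter)
  2. 'd' (letter)
  3. 'v' (letter)
  4. 'e' (letter)
  5. 'n' (letter)
  6. 't' (letter)
  7. 'u' (letter)
  8. 'r' (letter)
  9. 'e' (letter)
Units from scan: 9
Final unit is 'e' after a consonant -> drop as silent (-1)
Sound units = 8 units


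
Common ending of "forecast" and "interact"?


Word 1: "forecast"
Word 2: "interact"
Comparing from end:
  Pos -1: 't' == 't'
  Pos -2: 's' != 'c' (stop)
LCS = "t" (length 1)


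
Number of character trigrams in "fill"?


Word: "fill" (length 4)
Number of 3-grams = length - 3 + 1 = 4 - 3 + 1
= 2


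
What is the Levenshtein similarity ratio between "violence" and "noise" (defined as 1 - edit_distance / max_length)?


Word 1: "violence" (length 8)
Word 2: "noise" (length 5)
One optimal edit sequence:
  1. delete 'v'  (+1)
  2. substitute 'i' -> 'n'  (+1)
  3. keep 'o'
  4. delete 'l'  (+1)
  5. delete 'e'  (+1)
  6. substitute 'n' -> 'i'  (+1)
  7. substitute 'c' -> 's'  (+1)
  8. keep 'e'
Edit distance = 6
Max length = max(8, 5) = 8
Similarity = 1 - 6/8
= 0.2500


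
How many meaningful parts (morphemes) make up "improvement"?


Word: "improvement"
Morphemes: improve | -ment
Each morpheme carries meaning
= 2 morphemes


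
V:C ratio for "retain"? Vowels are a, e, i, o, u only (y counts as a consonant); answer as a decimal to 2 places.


Word: "retain"
Vowels (a,e,i,o,u): 3
Consonants: 3
Ratio = 3/3
= 1.00


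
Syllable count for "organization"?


Word: "organization"
Syllable breakdown: or | gan | i | za | tion
Counting: 5 parts
= 5 syllables


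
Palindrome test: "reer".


Word: "reer"
Reversed: "reer"
Forward == Backward? reer == reer
Palindrome = Yes


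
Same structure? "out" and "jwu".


Pattern of "out": [0, 1, 2]
Pattern of "jwu": [0, 1, 2]
Patterns match
Same pattern = Yes


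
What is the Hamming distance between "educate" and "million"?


Comparing character by character (same length = 7):
  Pos 0: 'e' vs 'm' !=
  Pos 1: 'd' vs 'i' !=
  Pos 2: 'u' vs 'l' !=
  Pos 3: 'c' vs 'l' !=
  Pos 4: 'a' vs 'i' !=
  Pos 5: 't' vs 'o' !=
  Pos 6: 'e' vs 'n' !=
Hamming distance = 7


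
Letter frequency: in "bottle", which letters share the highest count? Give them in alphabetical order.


Word: "bottle"
Letter counts:
  'b': 1
  'e': 1
  'l': 1
  'o': 1
  't': 2
Maximum count = 2
Most frequent = 't' (2 times each)


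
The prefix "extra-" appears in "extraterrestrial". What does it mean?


Prefix: extra-
Example: extraterrestrial = extra- + terrestrial
Meaning = beyond


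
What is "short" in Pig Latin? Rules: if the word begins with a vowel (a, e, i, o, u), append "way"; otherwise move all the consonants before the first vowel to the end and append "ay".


Word: "short"
Starts with consonant(s) → move to end, add 'ay'
Consonant cluster: "sh"
Pig Latin = "ortshay"


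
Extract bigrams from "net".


Word: "net" (length 3)
Number of bigrams = 3 - 2 + 1 = 2
  Position 0: "ne"
  Position 1: "et"
Bigrams = "ne", "et"


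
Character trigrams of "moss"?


Word: "moss" (length 4)
Number of trigrams = 4 - 3 + 1 = 2
  Position 0: "mos"
  Position 1: "oss"
Trigrams = "mos", "oss"


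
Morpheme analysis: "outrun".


Word: "outrun"
Morphemes: out- / run
Each morpheme carries meaning
= 2 morphemes


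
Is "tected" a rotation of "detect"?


Word: "detect", Candidate: "tected"
Method: check if candidate is substring of word+word
"detectdetect" contains "tected"? No
Is rotation = No


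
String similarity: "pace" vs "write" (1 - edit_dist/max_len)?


Word 1: "pace" (length 4)
Word 2: "write" (length 5)
One optimal edit sequence:
  1. insert 'w'  (+1)
  2. substitute 'p' -> 'r'  (+1)
  3. substitute 'a' -> 'i'  (+1)
  4. substitute 'c' -> 't'  (+1)
  5. keep 'e'
Edit distance = 4
Max length = max(4, 5) = 5
Similarity = 1 - 4/5
= 0.2000


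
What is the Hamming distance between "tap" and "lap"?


Comparing character by character (same length = 3):
  Pos 0: 't' vs 'l' !=
  Pos 1: 'a' vs 'a' =
  Pos 2: 'p' vs 'p' =
Hamming distance = 1


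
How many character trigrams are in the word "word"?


Word: "word" (length 4)
Number of 3-grams = length - 3 + 1 = 4 - 3 + 1
= 2


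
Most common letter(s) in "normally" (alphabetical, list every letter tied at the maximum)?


Word: "normally"
Letter counts:
  'a': 1
  'l': 2
  'm': 1
  'n': 1
  'o': 1
  'r': 1
  'y': 1
Maximum count = 2
Most frequent = 'l' (2 times each)


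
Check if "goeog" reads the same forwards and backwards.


Word: "goeog"
Reversed: "goeog"
Forward == Backward? goeog == goeog
Palindrome = Yes


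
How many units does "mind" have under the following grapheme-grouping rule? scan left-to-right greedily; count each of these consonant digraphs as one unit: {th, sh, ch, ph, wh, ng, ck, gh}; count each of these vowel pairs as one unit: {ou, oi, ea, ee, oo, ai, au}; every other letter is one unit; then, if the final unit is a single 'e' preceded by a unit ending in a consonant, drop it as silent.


Word: "mind" (4 letters)
Left-to-right scan:
  1. 'm' (letter)
  2. 'i' (letter)
  3. 'n' (letter)
  4. 'd' (letter)
Units from scan: 4
Sound units = 4 units


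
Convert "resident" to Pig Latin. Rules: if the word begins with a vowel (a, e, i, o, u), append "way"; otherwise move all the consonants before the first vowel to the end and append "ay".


Word: "resident"
Starts with consonant(s) → move to end, add 'ay'
Consonant cluster: "r"
Pig Latin = "esidentray"


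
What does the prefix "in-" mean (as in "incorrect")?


Prefix: in-
Example: incorrect (in- + correct)
Meaning = not / into


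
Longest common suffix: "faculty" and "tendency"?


Word 1: "faculty"
Word 2: "tendency"
Comparing from end:
  Pos -1: 'y' == 'y'
  Pos -2: 't' != 'c' (stop)
LCS = "y" (length 1)


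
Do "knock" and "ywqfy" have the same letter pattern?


Pattern of "knock": [0, 1, 2, 3, 0]
Pattern of "ywqfy": [0, 1, 2, 3, 0]
Patterns match
Same pattern = Yes


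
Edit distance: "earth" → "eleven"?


Word 1: "earth" (length 5)
Word 2: "eleven" (length 6)
One optimal edit sequence (insert/delete/substitute each cost 1):
  1. keep 'e'
  2. insert 'l'  (+1)
  3. substitute 'a' -> 'e'  (+1)
  4. substitute 'r' -> 'v'  (+1)
  5. substitute 't' -> 'e'  (+1)
  6. substitute 'h' -> 'n'  (+1)
Total edit operations: 5
Edit distance = 5


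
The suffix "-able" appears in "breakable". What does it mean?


Suffix: -able
Example: breakable (break + -able)
Meaning = capable of


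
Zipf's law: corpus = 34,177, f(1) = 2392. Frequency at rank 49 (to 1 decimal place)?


Zipf's law: f(r) = f(1) / r
f(1) = 2392
f(49) = 2392 / 49
= 48.8 occurrences


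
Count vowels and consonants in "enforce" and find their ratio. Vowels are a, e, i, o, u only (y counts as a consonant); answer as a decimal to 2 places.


Word: "enforce"
Vowels (a,e,i,o,u): 3
Consonants: 4
Ratio = 3/4
= 0.75
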